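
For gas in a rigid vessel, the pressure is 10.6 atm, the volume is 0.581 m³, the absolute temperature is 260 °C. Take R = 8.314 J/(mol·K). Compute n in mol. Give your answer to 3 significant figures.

141 mol

From the ideal-gas law: n = PV/(RT).
P = 10.6 atm = 1.074×10^6 Pa; V = 0.581 m³; T = 260 °C = 533.1 K; R = 8.314 J/(mol·K).
n = 140.8 mol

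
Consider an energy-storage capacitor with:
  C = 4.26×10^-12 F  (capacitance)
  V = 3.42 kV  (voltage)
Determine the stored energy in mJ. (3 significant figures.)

E is given directly by: E = ½CV².
C = 4.26×10^-12 F; V = 3.42 kV = 3420 V.
E = 2.491×10^-5 J  (the unit combination reduces to kg·m²/s² = J)
2.491×10^-5 J × (1 mJ / 0.001000 J) = 0.02491 mJ

0.0249 mJ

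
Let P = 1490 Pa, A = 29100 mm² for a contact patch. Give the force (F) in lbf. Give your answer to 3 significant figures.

Solving P = F/A for F: F = P·A.
P = 1490 Pa; A = 29100 mm² = 0.02910 m².
F = 43.36 N
43.36 N × (1 lbf / 4.448 N) = 9.747 lbf

9.75 lbf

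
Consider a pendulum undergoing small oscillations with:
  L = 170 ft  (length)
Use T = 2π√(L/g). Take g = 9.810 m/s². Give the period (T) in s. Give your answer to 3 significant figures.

T is given directly by: T = 2π√(L/g).
L = 170 ft = 51.82 m; g = 9.810 m/s².
T = 14.44 s

14.4 s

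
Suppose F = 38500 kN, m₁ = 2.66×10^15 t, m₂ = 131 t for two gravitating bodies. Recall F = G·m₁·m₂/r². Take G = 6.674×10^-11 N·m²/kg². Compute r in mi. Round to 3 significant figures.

Rearranging: r = √(G·m₁m₂/F).
F = 38500 kN = 3.850×10^7 N; m₁ = 2.66×10^15 t = 2.660×10^18 kg; m₂ = 131 t = 1.310×10^5 kg; G = 6.674×10^-11 N·m²/kg².
r = 777.2 m
777.2 m × (1 mi / 1609 m) = 0.4829 mi

0.483 mi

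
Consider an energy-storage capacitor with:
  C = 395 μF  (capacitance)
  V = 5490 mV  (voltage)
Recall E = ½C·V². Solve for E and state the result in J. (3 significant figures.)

0.00595 J

Directly: E = ½CV².
C = 395 μF = 3.950×10^-4 F; V = 5490 mV = 5.490 V.
E = 0.005953 J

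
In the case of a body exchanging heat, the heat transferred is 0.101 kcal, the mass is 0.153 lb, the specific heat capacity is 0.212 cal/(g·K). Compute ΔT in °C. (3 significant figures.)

Rearranging: ΔT = Q/(m·c).
Q = 0.101 kcal = 422.6 J; m = 0.153 lb = 0.06940 kg; c = 0.212 cal/(g·K) = 887.0 J/(kg·K).
ΔT = 6.865 K
Since 1 °C = 1 K, 6.865 °C.

6.86 °C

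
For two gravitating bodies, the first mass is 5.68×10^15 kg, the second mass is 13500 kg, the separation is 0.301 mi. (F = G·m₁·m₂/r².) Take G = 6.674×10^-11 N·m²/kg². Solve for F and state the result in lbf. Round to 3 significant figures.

Directly: F = Gm₁m₂/r².
m₁ = 5.68×10^15 kg; m₂ = 13500 kg; r = 0.301 mi = 484.4 m; G = 6.674×10^-11 N·m²/kg².
F = 21809 N  (the unit combination reduces to kg·m/s² = N)
21809 N × (1 lbf / 4.448 N) = 4903 lbf

4900 lbf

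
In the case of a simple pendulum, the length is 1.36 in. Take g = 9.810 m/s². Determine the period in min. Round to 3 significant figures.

0.00621 min

T is given directly by: T = 2π√(L/g).
L = 1.36 in = 0.03454 m; g = 9.810 m/s².
T = 0.3728 s
0.3728 s × (1 min / 60.00 s) = 0.006214 min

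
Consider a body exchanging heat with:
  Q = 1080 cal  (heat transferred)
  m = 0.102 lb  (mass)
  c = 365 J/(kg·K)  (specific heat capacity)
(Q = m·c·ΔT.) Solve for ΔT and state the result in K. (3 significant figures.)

Solving Q = m·c·ΔT for ΔT: ΔT = Q/(m·c).
Q = 1080 cal = 4519 J; m = 0.102 lb = 0.04627 kg; c = 365 J/(kg·K).
ΔT = 267.6 K

268 K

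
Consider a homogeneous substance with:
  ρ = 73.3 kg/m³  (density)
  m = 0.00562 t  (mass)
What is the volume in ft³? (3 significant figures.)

2.71 ft³

Rearranging: V = m/ρ.
ρ = 73.3 kg/m³; m = 0.00562 t = 5.620 kg.
V = 0.07667 m³
0.07667 m³ × (1 ft³ / 0.02832 m³) = 2.708 ft³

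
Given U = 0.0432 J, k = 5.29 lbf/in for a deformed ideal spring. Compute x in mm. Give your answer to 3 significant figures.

9.66 mm

Rearranging: x = √(2U/k).
U = 0.0432 J; k = 5.29 lbf/in = 926.4 N/m.
x = 0.009657 m
0.009657 m × (1 mm / 0.001000 m) = 9.657 mm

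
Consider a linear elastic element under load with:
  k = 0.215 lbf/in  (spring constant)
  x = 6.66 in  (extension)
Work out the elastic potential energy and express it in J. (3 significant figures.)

0.539 J

Directly: U = ½kx².
k = 0.215 lbf/in = 37.65 N/m; x = 6.66 in = 0.1692 m.
U = 0.5387 J  (the unit combination reduces to kg·m²/s² = J)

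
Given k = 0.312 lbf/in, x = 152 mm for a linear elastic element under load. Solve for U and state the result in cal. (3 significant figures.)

Directly: U = ½kx².
k = 0.312 lbf/in = 54.64 N/m; x = 152 mm = 0.1520 m.
U = 0.6312 J
0.6312 J × (1 cal / 4.184 J) = 0.1509 cal

0.151 cal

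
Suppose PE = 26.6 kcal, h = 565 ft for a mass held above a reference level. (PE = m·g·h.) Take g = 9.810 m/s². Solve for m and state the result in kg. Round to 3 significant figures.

Rearranging PE = m·g·h for m: m = PE/(g·h).
PE = 26.6 kcal = 1.113×10^5 J; h = 565 ft = 172.2 m; g = 9.810 m/s².
m = 65.88 kg

65.9 kg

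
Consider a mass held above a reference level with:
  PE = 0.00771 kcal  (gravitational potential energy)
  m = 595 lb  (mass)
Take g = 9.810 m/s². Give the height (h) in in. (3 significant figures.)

Solving PE = m·g·h for h: h = PE/(m·g).
PE = 0.00771 kcal = 32.26 J; m = 595 lb = 269.9 kg; g = 9.810 m/s².
h = 0.01218 m
0.01218 m × (1 in / 0.02540 m) = 0.4797 in

0.480 in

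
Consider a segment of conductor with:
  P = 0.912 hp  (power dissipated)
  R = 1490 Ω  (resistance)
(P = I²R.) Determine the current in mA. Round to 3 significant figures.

Solving P = I²R for I: I = √(P/R).
P = 0.912 hp = 680.1 W; R = 1490 Ω.
I = 0.6756 A
0.6756 A × (1 mA / 0.001000 A) = 675.6 mA

676 mA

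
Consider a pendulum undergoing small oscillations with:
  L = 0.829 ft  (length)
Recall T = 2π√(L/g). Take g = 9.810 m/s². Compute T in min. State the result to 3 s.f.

0.0168 min

T is given directly by: T = 2π√(L/g).
L = 0.829 ft = 0.2527 m; g = 9.810 m/s².
T = 1.008 s
1.008 s × (1 min / 60.00 s) = 0.01681 min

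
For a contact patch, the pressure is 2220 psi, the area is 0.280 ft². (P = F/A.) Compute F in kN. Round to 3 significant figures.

398 kN

Rearranging: F = P·A.
P = 2220 psi = 1.531×10^7 Pa; A = 0.280 ft² = 0.02601 m².
F = 3.982×10^5 N
3.982×10^5 N × (1 kN / 1000 N) = 398.2 kN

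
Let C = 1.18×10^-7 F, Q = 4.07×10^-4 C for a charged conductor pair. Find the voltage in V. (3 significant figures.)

Rearranging C = Q/V for V: V = Q/C.
C = 1.18×10^-7 F; Q = 4.07×10^-4 C.
V = 3449 V

3450 V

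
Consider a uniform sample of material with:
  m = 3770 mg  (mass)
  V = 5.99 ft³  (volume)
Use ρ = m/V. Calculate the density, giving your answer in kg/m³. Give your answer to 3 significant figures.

0.0222 kg/m³

ρ is given directly by: ρ = m/V.
m = 3770 mg = 0.003770 kg; V = 5.99 ft³ = 0.1696 m³.
ρ = 0.02223 kg/m³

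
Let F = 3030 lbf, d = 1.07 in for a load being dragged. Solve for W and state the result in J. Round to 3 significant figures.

366 J

Directly: W = F·d.
F = 3030 lbf = 13478 N; d = 1.07 in = 0.02718 m.
W = 366.3 J  (the unit combination reduces to kg·m²/s² = J)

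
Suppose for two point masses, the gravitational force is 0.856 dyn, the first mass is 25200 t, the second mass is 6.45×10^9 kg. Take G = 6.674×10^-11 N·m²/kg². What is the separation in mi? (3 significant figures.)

Rearranging F = G·m₁·m₂/r² for r: r = √(G·m₁m₂/F).
F = 0.856 dyn = 8.560×10^-6 N; m₁ = 25200 t = 2.520×10^7 kg; m₂ = 6.45×10^9 kg; G = 6.674×10^-11 N·m²/kg².
r = 1.126×10^6 m
1.126×10^6 m × (1 mi / 1609 m) = 699.5 mi

699 mi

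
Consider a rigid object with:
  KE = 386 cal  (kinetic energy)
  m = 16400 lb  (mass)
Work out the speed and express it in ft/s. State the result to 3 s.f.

2.16 ft/s

Solving KE = ½mv² for v: v = √(2·KE/m).
KE = 386 cal = 1615 J; m = 16400 lb = 7439 kg.
v = 0.6589 m/s
0.6589 m/s × (1 ft/s / 0.3048 m/s) = 2.162 ft/s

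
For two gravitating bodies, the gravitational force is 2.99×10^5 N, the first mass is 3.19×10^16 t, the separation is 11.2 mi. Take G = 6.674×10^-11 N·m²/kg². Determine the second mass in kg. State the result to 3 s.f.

From Newton's law of gravitation: m₂ = F·r²/(G·m₁).
F = 2.99×10^5 N; m₁ = 3.19×10^16 t = 3.190×10^19 kg; r = 11.2 mi = 18025 m; G = 6.674×10^-11 N·m²/kg².
m₂ = 45628 kg

45600 kg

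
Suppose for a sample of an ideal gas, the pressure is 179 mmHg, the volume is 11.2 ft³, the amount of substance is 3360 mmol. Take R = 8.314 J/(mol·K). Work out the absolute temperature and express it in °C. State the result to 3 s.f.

Rearranging: T = PV/(nR).
P = 179 mmHg = 23865 Pa; V = 11.2 ft³ = 0.3171 m³; n = 3360 mmol = 3.360 mol; R = 8.314 J/(mol·K).
T = 270.9 K
270.9 K − 273.15 = -2.213 °C

-2.21 °C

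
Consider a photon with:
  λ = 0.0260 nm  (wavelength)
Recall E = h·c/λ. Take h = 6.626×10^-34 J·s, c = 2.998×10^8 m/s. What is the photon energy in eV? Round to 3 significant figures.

47700 eV

Directly: E = hc/λ.
λ = 0.0260 nm = 2.600×10^-11 m; h = 6.626×10^-34 J·s; c = 2.998×10^8 m/s.
E = 7.640×10^-15 J  (the unit combination reduces to kg·m²/s² = J)
7.640×10^-15 J × (1 eV / 1.602×10^-19 J) = 47687 eV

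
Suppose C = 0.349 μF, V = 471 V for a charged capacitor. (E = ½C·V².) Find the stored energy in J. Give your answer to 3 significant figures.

Directly: E = ½CV².
C = 0.349 μF = 3.490×10^-7 F; V = 471 V.
E = 0.03871 J

0.0387 J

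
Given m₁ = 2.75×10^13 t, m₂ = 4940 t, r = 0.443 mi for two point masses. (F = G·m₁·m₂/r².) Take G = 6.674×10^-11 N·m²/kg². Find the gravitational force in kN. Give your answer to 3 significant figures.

17800 kN

From Newton's law of gravitation: F = Gm₁m₂/r².
m₁ = 2.75×10^13 t = 2.750×10^16 kg; m₂ = 4940 t = 4.940×10^6 kg; r = 0.443 mi = 712.9 m; G = 6.674×10^-11 N·m²/kg².
F = 1.784×10^7 N
1.784×10^7 N × (1 kN / 1000 N) = 17838 kN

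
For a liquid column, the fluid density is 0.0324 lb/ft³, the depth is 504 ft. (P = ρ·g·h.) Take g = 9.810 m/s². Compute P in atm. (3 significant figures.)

0.00772 atm

Directly: P = ρgh.
ρ = 0.0324 lb/ft³ = 0.5190 kg/m³; h = 504 ft = 153.6 m; g = 9.810 m/s².
P = 782.1 Pa
782.1 Pa × (1 atm / 1.013×10^5 Pa) = 0.007719 atm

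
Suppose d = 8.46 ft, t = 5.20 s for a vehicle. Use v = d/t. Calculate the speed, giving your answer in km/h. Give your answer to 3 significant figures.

1.79 km/h

Directly: v = d/t.
d = 8.46 ft = 2.579 m; t = 5.20 s.
v = 0.4959 m/s
0.4959 m/s × (1 km/h / 0.2778 m/s) = 1.785 km/h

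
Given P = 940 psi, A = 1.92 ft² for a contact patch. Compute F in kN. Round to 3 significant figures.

Rearranging: F = P·A.
P = 940 psi = 6.481×10^6 Pa; A = 1.92 ft² = 0.1784 m².
F = 1.156×10^6 N  (the unit combination reduces to kg·m/s² = N)
1.156×10^6 N × (1 kN / 1000 N) = 1156 kN

1160 kN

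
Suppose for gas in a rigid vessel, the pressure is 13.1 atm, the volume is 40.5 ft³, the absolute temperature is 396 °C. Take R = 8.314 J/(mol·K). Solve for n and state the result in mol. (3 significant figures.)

274 mol

From the ideal-gas law: n = PV/(RT).
P = 13.1 atm = 1.327×10^6 Pa; V = 40.5 ft³ = 1.147 m³; T = 396 °C = 669.1 K; R = 8.314 J/(mol·K).
n = 273.6 mol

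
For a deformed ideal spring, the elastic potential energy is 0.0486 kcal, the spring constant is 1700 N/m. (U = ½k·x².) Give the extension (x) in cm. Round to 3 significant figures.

48.9 cm

Rearranging U = ½k·x² for x: x = √(2U/k).
U = 0.0486 kcal = 203.3 J; k = 1700 N/m.
x = 0.4891 m
0.4891 m × (1 cm / 0.01000 m) = 48.91 cm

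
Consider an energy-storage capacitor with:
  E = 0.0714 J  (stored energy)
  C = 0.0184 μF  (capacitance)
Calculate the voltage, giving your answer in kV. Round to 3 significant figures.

Rearranging E = ½C·V² for V: V = √(2E/C).
E = 0.0714 J; C = 0.0184 μF = 1.840×10^-8 F.
V = 2786 V  (the unit combination reduces to kg·m²/(A·s³) = V)
2786 V × (1 kV / 1000 V) = 2.786 kV

2.79 kV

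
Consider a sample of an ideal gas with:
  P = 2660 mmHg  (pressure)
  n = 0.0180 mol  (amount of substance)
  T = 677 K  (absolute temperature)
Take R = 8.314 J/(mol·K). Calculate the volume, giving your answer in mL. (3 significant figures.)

286 mL

From the ideal-gas law: V = nRT/P.
P = 2660 mmHg = 3.546×10^5 Pa; n = 0.0180 mol; T = 677 K; R = 8.314 J/(mol·K).
V = 2.857×10^-4 m³
2.857×10^-4 m³ × (1 mL / 1.000×10^-6 m³) = 285.7 mL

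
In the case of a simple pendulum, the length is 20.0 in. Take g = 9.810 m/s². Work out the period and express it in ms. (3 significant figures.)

Directly: T = 2π√(L/g).
L = 20.0 in = 0.5080 m; g = 9.810 m/s².
T = 1.430 s
1.430 s × (1 ms / 0.001000 s) = 1430 ms

1430 ms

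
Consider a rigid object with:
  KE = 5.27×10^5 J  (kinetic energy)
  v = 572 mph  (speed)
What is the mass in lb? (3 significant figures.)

Rearranging KE = ½mv² for m: m = 2·KE/v².
KE = 5.27×10^5 J; v = 572 mph = 255.7 m/s.
m = 16.12 kg
16.12 kg × (1 lb / 0.4536 kg) = 35.54 lb

35.5 lb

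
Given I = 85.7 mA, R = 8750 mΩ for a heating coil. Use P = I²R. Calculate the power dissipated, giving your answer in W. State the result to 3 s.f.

P is given directly by: P = I²R.
I = 85.7 mA = 0.08570 A; R = 8750 mΩ = 8.750 Ω.
P = 0.06426 W  (the unit combination reduces to kg·m²/s³ = W)

0.0643 W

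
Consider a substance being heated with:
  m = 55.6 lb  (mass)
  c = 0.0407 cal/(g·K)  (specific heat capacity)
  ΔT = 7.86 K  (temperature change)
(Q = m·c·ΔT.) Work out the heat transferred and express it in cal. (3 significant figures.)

Directly: Q = mcΔT.
m = 55.6 lb = 25.22 kg; c = 0.0407 cal/(g·K) = 170.3 J/(kg·K); ΔT = 7.86 K.
Q = 33756 J
33756 J × (1 cal / 4.184 J) = 8068 cal

8070 cal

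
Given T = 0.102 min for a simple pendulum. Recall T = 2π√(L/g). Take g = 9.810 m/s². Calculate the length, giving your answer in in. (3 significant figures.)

366 in

Rearranging T = 2π√(L/g) for L: L = g·(T/2π)².
T = 0.102 min = 6.120 s; g = 9.810 m/s².
L = 9.307 m
9.307 m × (1 in / 0.02540 m) = 366.4 in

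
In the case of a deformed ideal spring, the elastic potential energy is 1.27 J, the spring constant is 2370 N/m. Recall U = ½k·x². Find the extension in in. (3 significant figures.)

1.29 in

Solving U = ½k·x² for x: x = √(2U/k).
U = 1.27 J; k = 2370 N/m.
x = 0.03274 m
0.03274 m × (1 in / 0.02540 m) = 1.289 in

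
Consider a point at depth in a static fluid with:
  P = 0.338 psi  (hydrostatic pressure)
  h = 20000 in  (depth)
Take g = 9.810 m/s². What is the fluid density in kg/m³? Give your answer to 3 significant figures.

Rearranging: ρ = P/(g·h).
P = 0.338 psi = 2330 Pa; h = 20000 in = 508.0 m; g = 9.810 m/s².
ρ = 0.4676 kg/m³

0.468 kg/m³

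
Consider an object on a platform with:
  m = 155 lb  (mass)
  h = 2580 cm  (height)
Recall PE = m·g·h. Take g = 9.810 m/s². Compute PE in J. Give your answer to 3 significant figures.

17800 J

PE is given directly by: PE = mgh.
m = 155 lb = 70.31 kg; h = 2580 cm = 25.80 m; g = 9.810 m/s².
PE = 17795 J  (the unit combination reduces to kg·m²/s² = J)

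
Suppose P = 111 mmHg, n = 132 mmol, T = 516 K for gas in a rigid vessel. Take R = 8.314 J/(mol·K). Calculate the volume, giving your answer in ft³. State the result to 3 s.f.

From the ideal-gas law: V = nRT/P.
P = 111 mmHg = 14799 Pa; n = 132 mmol = 0.1320 mol; T = 516 K; R = 8.314 J/(mol·K).
V = 0.03827 m³
0.03827 m³ × (1 ft³ / 0.02832 m³) = 1.351 ft³

1.35 ft³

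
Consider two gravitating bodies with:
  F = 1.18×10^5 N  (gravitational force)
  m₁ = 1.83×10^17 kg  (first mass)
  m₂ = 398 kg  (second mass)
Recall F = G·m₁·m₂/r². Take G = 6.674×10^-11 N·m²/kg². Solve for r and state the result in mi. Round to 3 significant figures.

Rearranging: r = √(G·m₁m₂/F).
F = 1.18×10^5 N; m₁ = 1.83×10^17 kg; m₂ = 398 kg; G = 6.674×10^-11 N·m²/kg².
r = 203.0 m
203.0 m × (1 mi / 1609 m) = 0.1261 mi

0.126 mi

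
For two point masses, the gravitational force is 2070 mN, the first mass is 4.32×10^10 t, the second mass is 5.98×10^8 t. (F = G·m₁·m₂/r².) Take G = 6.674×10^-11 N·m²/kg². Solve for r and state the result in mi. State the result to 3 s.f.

Rearranging: r = √(G·m₁m₂/F).
F = 2070 mN = 2.070 N; m₁ = 4.32×10^10 t = 4.320×10^13 kg; m₂ = 5.98×10^8 t = 5.980×10^11 kg; G = 6.674×10^-11 N·m²/kg².
r = 2.886×10^7 m
2.886×10^7 m × (1 mi / 1609 m) = 17933 mi

17900 mi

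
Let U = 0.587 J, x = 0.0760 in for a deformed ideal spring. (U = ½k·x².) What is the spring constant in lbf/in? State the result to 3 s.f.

1800 lbf/in

Rearranging U = ½k·x² for k: k = 2U/x².
U = 0.587 J; x = 0.0760 in = 0.001930 m.
k = 3.150×10^5 N/m
3.150×10^5 N/m × (1 lbf/in / 175.1 N/m) = 1799 lbf/in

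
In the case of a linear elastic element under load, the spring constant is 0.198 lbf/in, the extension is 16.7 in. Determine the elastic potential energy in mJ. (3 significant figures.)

U is given directly by: U = ½kx².
k = 0.198 lbf/in = 34.68 N/m; x = 16.7 in = 0.4242 m.
U = 3.120 J
3.120 J × (1 mJ / 0.001000 J) = 3120 mJ

3120 mJ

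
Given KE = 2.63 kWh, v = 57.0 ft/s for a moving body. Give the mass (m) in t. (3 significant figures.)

Solving KE = ½mv² for m: m = 2·KE/v².
KE = 2.63 kWh = 9.468×10^6 J; v = 57.0 ft/s = 17.37 m/s.
m = 62735 kg
62735 kg × (1 t / 1000 kg) = 62.73 t

62.7 t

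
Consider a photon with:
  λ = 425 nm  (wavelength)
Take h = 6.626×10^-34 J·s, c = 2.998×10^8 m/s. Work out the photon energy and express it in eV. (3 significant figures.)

Directly: E = hc/λ.
λ = 425 nm = 4.250×10^-7 m; h = 6.626×10^-34 J·s; c = 2.998×10^8 m/s.
E = 4.674×10^-19 J
4.674×10^-19 J × (1 eV / 1.602×10^-19 J) = 2.917 eV

2.92 eV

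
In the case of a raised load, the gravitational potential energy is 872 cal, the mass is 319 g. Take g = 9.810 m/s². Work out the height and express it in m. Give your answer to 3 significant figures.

Solving PE = m·g·h for h: h = PE/(m·g).
PE = 872 cal = 3648 J; m = 319 g = 0.3190 kg; g = 9.810 m/s².
h = 1166 m

1170 m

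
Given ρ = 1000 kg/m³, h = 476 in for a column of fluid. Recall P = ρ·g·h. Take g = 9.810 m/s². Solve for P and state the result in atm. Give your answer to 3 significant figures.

1.17 atm

Directly: P = ρgh.
ρ = 1000 kg/m³; h = 476 in = 12.09 m; g = 9.810 m/s².
P = 1.186×10^5 Pa  (the unit combination reduces to kg/(m·s²) = Pa)
1.186×10^5 Pa × (1 atm / 1.013×10^5 Pa) = 1.171 atm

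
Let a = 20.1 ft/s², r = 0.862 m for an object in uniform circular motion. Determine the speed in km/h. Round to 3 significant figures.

8.27 km/h

Solving a = v²/r for v: v = √(a·r).
a = 20.1 ft/s² = 6.126 m/s²; r = 0.862 m.
v = 2.298 m/s
2.298 m/s × (1 km/h / 0.2778 m/s) = 8.273 km/h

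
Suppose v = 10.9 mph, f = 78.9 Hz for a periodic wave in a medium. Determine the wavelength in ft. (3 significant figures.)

Rearranging v = f·λ for λ: λ = v/f.
v = 10.9 mph = 4.873 m/s; f = 78.9 Hz.
λ = 0.06176 m
0.06176 m × (1 ft / 0.3048 m) = 0.2026 ft

0.203 ft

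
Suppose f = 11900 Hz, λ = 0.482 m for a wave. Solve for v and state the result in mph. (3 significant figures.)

12800 mph

Directly: v = fλ.
f = 11900 Hz; λ = 0.482 m.
v = 5736 m/s
5736 m/s × (1 mph / 0.4470 m/s) = 12831 mph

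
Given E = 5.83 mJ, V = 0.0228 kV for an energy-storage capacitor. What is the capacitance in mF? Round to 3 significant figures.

0.0224 mF

Solving E = ½C·V² for C: C = 2E/V².
E = 5.83 mJ = 0.005830 J; V = 0.0228 kV = 22.80 V.
C = 2.243×10^-5 F
2.243×10^-5 F × (1 mF / 0.001000 F) = 0.02243 mF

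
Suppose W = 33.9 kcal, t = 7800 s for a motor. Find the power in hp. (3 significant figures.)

Directly: P = W/t.
W = 33.9 kcal = 1.418×10^5 J; t = 7800 s.
P = 18.18 W  (the unit combination reduces to kg·m²/s³ = W)
18.18 W × (1 hp / 745.7 W) = 0.02439 hp

0.0244 hp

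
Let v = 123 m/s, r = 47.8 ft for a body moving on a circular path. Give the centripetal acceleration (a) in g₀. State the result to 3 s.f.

106 g₀

Directly: a = v²/r.
v = 123 m/s; r = 47.8 ft = 14.57 m.
a = 1038 m/s²
1038 m/s² × (1 g₀ / 9.807 m/s²) = 105.9 g₀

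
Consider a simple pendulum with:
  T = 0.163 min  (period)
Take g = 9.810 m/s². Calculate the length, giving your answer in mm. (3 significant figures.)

23800 mm

Rearranging: L = g·(T/2π)².
T = 0.163 min = 9.780 s; g = 9.810 m/s².
L = 23.77 m
23.77 m × (1 mm / 0.001000 m) = 23768 mm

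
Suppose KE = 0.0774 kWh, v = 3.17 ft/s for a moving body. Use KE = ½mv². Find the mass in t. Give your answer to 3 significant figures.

597 t

Solving KE = ½mv² for m: m = 2·KE/v².
KE = 0.0774 kWh = 2.786×10^5 J; v = 3.17 ft/s = 0.9662 m/s.
m = 5.969×10^5 kg
5.969×10^5 kg × (1 t / 1000 kg) = 596.9 t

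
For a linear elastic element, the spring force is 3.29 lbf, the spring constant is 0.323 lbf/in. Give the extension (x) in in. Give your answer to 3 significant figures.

Solving F = k·x for x: x = F/k.
F = 3.29 lbf = 14.63 N; k = 0.323 lbf/in = 56.57 N/m.
x = 0.2587 m
0.2587 m × (1 in / 0.02540 m) = 10.19 in

10.2 in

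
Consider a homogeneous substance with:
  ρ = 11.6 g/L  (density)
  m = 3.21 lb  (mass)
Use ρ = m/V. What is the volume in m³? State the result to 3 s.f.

0.126 m³

Rearranging: V = m/ρ.
ρ = 11.6 g/L = 11.60 kg/m³; m = 3.21 lb = 1.456 kg.
V = 0.1255 m³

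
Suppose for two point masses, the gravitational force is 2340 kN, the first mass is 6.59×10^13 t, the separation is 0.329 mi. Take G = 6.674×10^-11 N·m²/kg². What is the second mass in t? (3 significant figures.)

149 t

From Newton's law of gravitation: m₂ = F·r²/(G·m₁).
F = 2340 kN = 2.340×10^6 N; m₁ = 6.59×10^13 t = 6.590×10^16 kg; r = 0.329 mi = 529.5 m; G = 6.674×10^-11 N·m²/kg².
m₂ = 1.492×10^5 kg
1.492×10^5 kg × (1 t / 1000 kg) = 149.2 t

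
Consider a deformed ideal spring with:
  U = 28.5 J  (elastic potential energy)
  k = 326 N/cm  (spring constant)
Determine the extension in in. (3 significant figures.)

1.65 in

Rearranging: x = √(2U/k).
U = 28.5 J; k = 326 N/cm = 32600 N/m.
x = 0.04181 m
0.04181 m × (1 in / 0.02540 m) = 1.646 in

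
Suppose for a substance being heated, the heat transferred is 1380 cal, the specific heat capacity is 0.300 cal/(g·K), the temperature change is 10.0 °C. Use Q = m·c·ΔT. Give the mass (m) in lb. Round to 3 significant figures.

Rearranging Q = m·c·ΔT for m: m = Q/(c·ΔT).
Q = 1380 cal = 5774 J; c = 0.300 cal/(g·K) = 1255 J/(kg·K); ΔT = 10.0 °C = 10.00 K.
m = 0.4600 kg
0.4600 kg × (1 lb / 0.4536 kg) = 1.014 lb

1.01 lb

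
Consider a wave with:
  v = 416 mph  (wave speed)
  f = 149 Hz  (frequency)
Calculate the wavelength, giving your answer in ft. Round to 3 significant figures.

4.09 ft

Rearranging: λ = v/f.
v = 416 mph = 186.0 m/s; f = 149 Hz.
λ = 1.248 m
1.248 m × (1 ft / 0.3048 m) = 4.095 ft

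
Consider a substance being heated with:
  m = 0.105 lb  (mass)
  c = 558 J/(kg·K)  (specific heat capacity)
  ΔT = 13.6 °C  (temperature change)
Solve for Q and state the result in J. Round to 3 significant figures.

Directly: Q = mcΔT.
m = 0.105 lb = 0.04763 kg; c = 558 J/(kg·K); ΔT = 13.6 °C = 13.60 K.
Q = 361.4 J  (the unit combination reduces to kg·m²/s² = J)

361 J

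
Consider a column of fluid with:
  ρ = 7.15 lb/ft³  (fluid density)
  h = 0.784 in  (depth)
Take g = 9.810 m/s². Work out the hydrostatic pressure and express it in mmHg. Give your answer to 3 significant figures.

0.168 mmHg

Directly: P = ρgh.
ρ = 7.15 lb/ft³ = 114.5 kg/m³; h = 0.784 in = 0.01991 m; g = 9.810 m/s².
P = 22.37 Pa
22.37 Pa × (1 mmHg / 133.3 Pa) = 0.1678 mmHg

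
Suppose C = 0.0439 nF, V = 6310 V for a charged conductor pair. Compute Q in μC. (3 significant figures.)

0.277 μC

Rearranging: Q = CV.
C = 0.0439 nF = 4.390×10^-11 F; V = 6310 V.
Q = 2.770×10^-7 C
2.770×10^-7 C × (1 μC / 1.000×10^-6 C) = 0.2770 μC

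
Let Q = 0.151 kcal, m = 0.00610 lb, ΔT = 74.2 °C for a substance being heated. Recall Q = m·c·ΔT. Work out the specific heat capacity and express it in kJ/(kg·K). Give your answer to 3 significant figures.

3.08 kJ/(kg·K)

Rearranging: c = Q/(m·ΔT).
Q = 0.151 kcal = 631.8 J; m = 0.00610 lb = 0.002767 kg; ΔT = 74.2 °C = 74.20 K.
c = 3077 J/(kg·K)
3077 J/(kg·K) × (1 kJ/(kg·K) / 1000 J/(kg·K)) = 3.077 kJ/(kg·K)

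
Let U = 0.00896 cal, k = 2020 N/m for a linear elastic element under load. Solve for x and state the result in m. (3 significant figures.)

Rearranging: x = √(2U/k).
U = 0.00896 cal = 0.03749 J; k = 2020 N/m.
x = 0.006092 m

0.00609 m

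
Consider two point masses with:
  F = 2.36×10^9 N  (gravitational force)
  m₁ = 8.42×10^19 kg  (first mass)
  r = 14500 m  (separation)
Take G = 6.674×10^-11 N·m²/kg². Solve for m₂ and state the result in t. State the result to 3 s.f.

Solving F = G·m₁·m₂/r² for m₂: m₂ = F·r²/(G·m₁).
F = 2.36×10^9 N; m₁ = 8.42×10^19 kg; r = 14500 m; G = 6.674×10^-11 N·m²/kg².
m₂ = 8.830×10^7 kg
8.830×10^7 kg × (1 t / 1000 kg) = 88298 t

88300 t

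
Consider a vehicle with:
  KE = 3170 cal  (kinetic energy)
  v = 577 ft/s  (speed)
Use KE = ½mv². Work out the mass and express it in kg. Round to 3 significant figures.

Solving KE = ½mv² for m: m = 2·KE/v².
KE = 3170 cal = 13263 J; v = 577 ft/s = 175.9 m/s.
m = 0.8576 kg

0.858 kg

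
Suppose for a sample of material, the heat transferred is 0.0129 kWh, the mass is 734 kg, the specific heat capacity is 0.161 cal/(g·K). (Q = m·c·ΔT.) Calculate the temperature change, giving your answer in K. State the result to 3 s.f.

0.0939 K

Rearranging: ΔT = Q/(m·c).
Q = 0.0129 kWh = 46440 J; m = 734 kg; c = 0.161 cal/(g·K) = 673.6 J/(kg·K).
ΔT = 0.09392 K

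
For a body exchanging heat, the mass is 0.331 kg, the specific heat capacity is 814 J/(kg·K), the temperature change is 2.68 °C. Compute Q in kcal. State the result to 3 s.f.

0.173 kcal

Directly: Q = mcΔT.
m = 0.331 kg; c = 814 J/(kg·K); ΔT = 2.68 °C = 2.680 K.
Q = 722.1 J  (the unit combination reduces to kg·m²/s² = J)
722.1 J × (1 kcal / 4184 J) = 0.1726 kcal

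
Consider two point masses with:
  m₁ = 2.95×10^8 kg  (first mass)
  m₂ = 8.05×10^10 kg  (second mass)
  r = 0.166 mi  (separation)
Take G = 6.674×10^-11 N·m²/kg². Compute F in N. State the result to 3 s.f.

22200 N

F is given directly by: F = Gm₁m₂/r².
m₁ = 2.95×10^8 kg; m₂ = 8.05×10^10 kg; r = 0.166 mi = 267.2 m; G = 6.674×10^-11 N·m²/kg².
F = 22207 N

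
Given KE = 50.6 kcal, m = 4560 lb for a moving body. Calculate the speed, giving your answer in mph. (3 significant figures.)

32.0 mph

Solving KE = ½mv² for v: v = √(2·KE/m).
KE = 50.6 kcal = 2.117×10^5 J; m = 4560 lb = 2068 kg.
v = 14.31 m/s
14.31 m/s × (1 mph / 0.4470 m/s) = 32.01 mph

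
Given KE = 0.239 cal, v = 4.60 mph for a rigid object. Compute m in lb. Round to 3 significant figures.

Rearranging: m = 2·KE/v².
KE = 0.239 cal = 1.0000 J; v = 4.60 mph = 2.056 m/s.
m = 0.4729 kg
0.4729 kg × (1 lb / 0.4536 kg) = 1.043 lb

1.04 lb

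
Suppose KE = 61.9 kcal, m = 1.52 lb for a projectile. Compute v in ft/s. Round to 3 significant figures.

2840 ft/s

Solving KE = ½mv² for v: v = √(2·KE/m).
KE = 61.9 kcal = 2.590×10^5 J; m = 1.52 lb = 0.6895 kg.
v = 866.8 m/s
866.8 m/s × (1 ft/s / 0.3048 m/s) = 2844 ft/s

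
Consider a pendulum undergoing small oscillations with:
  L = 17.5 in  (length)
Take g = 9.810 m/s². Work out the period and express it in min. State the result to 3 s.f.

0.0223 min

T is given directly by: T = 2π√(L/g).
L = 17.5 in = 0.4445 m; g = 9.810 m/s².
T = 1.337 s
1.337 s × (1 min / 60.00 s) = 0.02229 min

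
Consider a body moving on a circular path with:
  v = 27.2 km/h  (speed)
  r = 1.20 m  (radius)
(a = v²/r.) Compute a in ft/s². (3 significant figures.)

Directly: a = v²/r.
v = 27.2 km/h = 7.556 m/s; r = 1.20 m.
a = 47.57 m/s²
47.57 m/s² × (1 ft/s² / 0.3048 m/s²) = 156.1 ft/s²

156 ft/s²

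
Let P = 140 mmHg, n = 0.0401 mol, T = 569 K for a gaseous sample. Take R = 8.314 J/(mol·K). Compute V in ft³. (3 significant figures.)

Rearranging PV = nRT for V: V = nRT/P.
P = 140 mmHg = 18665 Pa; n = 0.0401 mol; T = 569 K; R = 8.314 J/(mol·K).
V = 0.01016 m³
0.01016 m³ × (1 ft³ / 0.02832 m³) = 0.3589 ft³

0.359 ft³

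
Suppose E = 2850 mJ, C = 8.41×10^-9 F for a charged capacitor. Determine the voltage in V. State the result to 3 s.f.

Rearranging E = ½C·V² for V: V = √(2E/C).
E = 2850 mJ = 2.850 J; C = 8.41×10^-9 F.
V = 26034 V

26000 V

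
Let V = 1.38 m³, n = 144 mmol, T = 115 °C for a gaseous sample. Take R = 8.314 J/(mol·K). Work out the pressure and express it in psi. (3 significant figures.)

P is given directly by: P = nRT/V.
V = 1.38 m³; n = 144 mmol = 0.1440 mol; T = 115 °C = 388.1 K; R = 8.314 J/(mol·K).
P = 336.7 Pa  (the unit combination reduces to kg/(m·s²) = Pa)
336.7 Pa × (1 psi / 6895 Pa) = 0.04884 psi

0.0488 psi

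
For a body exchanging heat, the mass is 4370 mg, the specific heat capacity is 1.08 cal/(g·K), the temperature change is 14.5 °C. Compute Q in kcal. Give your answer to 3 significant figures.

Directly: Q = mcΔT.
m = 4370 mg = 0.004370 kg; c = 1.08 cal/(g·K) = 4519 J/(kg·K); ΔT = 14.5 °C = 14.50 K.
Q = 286.3 J  (the unit combination reduces to kg·m²/s² = J)
286.3 J × (1 kcal / 4184 J) = 0.06843 kcal

0.0684 kcal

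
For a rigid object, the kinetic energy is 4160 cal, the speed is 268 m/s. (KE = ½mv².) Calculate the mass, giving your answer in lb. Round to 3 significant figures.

Rearranging KE = ½mv² for m: m = 2·KE/v².
KE = 4160 cal = 17405 J; v = 268 m/s.
m = 0.4847 kg
0.4847 kg × (1 lb / 0.4536 kg) = 1.069 lb

1.07 lb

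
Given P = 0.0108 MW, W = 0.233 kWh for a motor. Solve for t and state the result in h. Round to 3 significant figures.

Rearranging: t = W/P.
P = 0.0108 MW = 10800 W; W = 0.233 kWh = 8.388×10^5 J.
t = 77.67 s
77.67 s × (1 h / 3600 s) = 0.02157 h

0.0216 h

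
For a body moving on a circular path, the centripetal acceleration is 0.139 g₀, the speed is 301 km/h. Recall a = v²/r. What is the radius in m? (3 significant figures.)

Rearranging a = v²/r for r: r = v²/a.
a = 0.139 g₀ = 1.363 m/s²; v = 301 km/h = 83.61 m/s.
r = 5129 m

5130 m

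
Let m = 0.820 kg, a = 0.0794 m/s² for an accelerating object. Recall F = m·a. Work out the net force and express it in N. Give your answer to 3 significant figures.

0.0651 N

F is given directly by: F = m·a.
m = 0.820 kg; a = 0.0794 m/s².
F = 0.06511 N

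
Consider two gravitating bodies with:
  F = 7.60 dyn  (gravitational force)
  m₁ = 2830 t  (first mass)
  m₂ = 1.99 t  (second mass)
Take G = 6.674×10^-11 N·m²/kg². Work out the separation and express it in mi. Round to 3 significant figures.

0.0437 mi

From Newton's law of gravitation: r = √(G·m₁m₂/F).
F = 7.60 dyn = 7.600×10^-5 N; m₁ = 2830 t = 2.830×10^6 kg; m₂ = 1.99 t = 1990 kg; G = 6.674×10^-11 N·m²/kg².
r = 70.32 m
70.32 m × (1 mi / 1609 m) = 0.04370 mi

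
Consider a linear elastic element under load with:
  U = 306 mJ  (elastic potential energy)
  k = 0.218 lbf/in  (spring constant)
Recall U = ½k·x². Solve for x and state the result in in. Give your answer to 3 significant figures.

4.98 in

Rearranging: x = √(2U/k).
U = 306 mJ = 0.3060 J; k = 0.218 lbf/in = 38.18 N/m.
x = 0.1266 m
0.1266 m × (1 in / 0.02540 m) = 4.985 in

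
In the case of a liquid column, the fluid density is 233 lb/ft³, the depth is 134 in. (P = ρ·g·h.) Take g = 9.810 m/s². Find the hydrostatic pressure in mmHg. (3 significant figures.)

935 mmHg

Directly: P = ρgh.
ρ = 233 lb/ft³ = 3732 kg/m³; h = 134 in = 3.404 m; g = 9.810 m/s².
P = 1.246×10^5 Pa
1.246×10^5 Pa × (1 mmHg / 133.3 Pa) = 934.7 mmHg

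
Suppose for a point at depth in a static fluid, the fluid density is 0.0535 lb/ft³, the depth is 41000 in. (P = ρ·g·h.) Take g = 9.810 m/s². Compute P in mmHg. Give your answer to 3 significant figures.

65.7 mmHg

Directly: P = ρgh.
ρ = 0.0535 lb/ft³ = 0.8570 kg/m³; h = 41000 in = 1041 m; g = 9.810 m/s².
P = 8755 Pa  (the unit combination reduces to kg/(m·s²) = Pa)
8755 Pa × (1 mmHg / 133.3 Pa) = 65.67 mmHg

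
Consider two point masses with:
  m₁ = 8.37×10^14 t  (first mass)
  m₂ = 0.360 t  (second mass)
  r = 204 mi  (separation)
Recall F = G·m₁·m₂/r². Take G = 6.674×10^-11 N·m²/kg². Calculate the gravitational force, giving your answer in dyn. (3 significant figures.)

Directly: F = Gm₁m₂/r².
m₁ = 8.37×10^14 t = 8.370×10^17 kg; m₂ = 0.360 t = 360.0 kg; r = 204 mi = 3.283×10^5 m; G = 6.674×10^-11 N·m²/kg².
F = 0.1866 N  (the unit combination reduces to kg·m/s² = N)
0.1866 N × (1 dyn / 1.000×10^-5 N) = 18658 dyn

18700 dyn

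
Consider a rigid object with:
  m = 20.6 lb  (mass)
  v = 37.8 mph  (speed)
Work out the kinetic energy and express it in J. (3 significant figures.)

Directly: KE = ½mv².
m = 20.6 lb = 9.344 kg; v = 37.8 mph = 16.90 m/s.
KE = 1334 J

1330 J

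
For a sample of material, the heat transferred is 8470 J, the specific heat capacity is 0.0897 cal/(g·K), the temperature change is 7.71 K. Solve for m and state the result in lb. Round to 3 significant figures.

6.45 lb

Solving Q = m·c·ΔT for m: m = Q/(c·ΔT).
Q = 8470 J; c = 0.0897 cal/(g·K) = 375.3 J/(kg·K); ΔT = 7.71 K.
m = 2.927 kg
2.927 kg × (1 lb / 0.4536 kg) = 6.453 lb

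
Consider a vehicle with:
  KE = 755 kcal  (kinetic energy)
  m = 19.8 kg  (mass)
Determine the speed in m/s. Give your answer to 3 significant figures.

Rearranging: v = √(2·KE/m).
KE = 755 kcal = 3.159×10^6 J; m = 19.8 kg.
v = 564.9 m/s

565 m/s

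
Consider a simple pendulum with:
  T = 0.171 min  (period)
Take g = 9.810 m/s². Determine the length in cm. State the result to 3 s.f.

2620 cm

Rearranging T = 2π√(L/g) for L: L = g·(T/2π)².
T = 0.171 min = 10.26 s; g = 9.810 m/s².
L = 26.16 m
26.16 m × (1 cm / 0.01000 m) = 2616 cm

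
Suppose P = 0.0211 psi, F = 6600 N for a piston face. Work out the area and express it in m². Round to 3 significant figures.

45.4 m²

Solving P = F/A for A: A = F/P.
P = 0.0211 psi = 145.5 Pa; F = 6600 N.
A = 45.37 m²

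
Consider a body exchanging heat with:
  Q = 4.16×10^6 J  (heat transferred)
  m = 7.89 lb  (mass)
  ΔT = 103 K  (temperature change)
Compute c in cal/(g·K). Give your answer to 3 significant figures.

2.70 cal/(g·K)

Rearranging: c = Q/(m·ΔT).
Q = 4.16×10^6 J; m = 7.89 lb = 3.579 kg; ΔT = 103 K.
c = 11285 J/(kg·K)
11285 J/(kg·K) × (1 cal/(g·K) / 4184 J/(kg·K)) = 2.697 cal/(g·K)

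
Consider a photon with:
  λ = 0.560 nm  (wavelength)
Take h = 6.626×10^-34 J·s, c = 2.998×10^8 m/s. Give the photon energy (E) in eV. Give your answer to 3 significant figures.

E is given directly by: E = hc/λ.
λ = 0.560 nm = 5.600×10^-10 m; h = 6.626×10^-34 J·s; c = 2.998×10^8 m/s.
E = 3.547×10^-16 J  (the unit combination reduces to kg·m²/s² = J)
3.547×10^-16 J × (1 eV / 1.602×10^-19 J) = 2214 eV

2210 eV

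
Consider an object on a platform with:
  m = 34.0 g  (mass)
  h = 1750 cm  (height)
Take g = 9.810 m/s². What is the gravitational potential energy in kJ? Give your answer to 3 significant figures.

0.00584 kJ

PE is given directly by: PE = mgh.
m = 34.0 g = 0.03400 kg; h = 1750 cm = 17.50 m; g = 9.810 m/s².
PE = 5.837 J
5.837 J × (1 kJ / 1000 J) = 0.005837 kJ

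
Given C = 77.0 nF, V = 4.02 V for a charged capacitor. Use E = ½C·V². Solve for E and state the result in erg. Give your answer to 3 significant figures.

E is given directly by: E = ½CV².
C = 77.0 nF = 7.700×10^-8 F; V = 4.02 V.
E = 6.222×10^-7 J  (the unit combination reduces to kg·m²/s² = J)
6.222×10^-7 J × (1 erg / 1.000×10^-7 J) = 6.222 erg

6.22 erg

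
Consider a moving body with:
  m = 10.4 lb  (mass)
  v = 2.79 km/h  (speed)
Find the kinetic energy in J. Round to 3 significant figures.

KE is given directly by: KE = ½mv².
m = 10.4 lb = 4.717 kg; v = 2.79 km/h = 0.7750 m/s.
KE = 1.417 J

1.42 J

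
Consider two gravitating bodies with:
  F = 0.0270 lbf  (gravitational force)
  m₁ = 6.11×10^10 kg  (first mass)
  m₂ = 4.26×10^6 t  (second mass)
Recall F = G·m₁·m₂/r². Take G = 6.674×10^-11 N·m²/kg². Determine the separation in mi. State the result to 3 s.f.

236 mi

From Newton's law of gravitation: r = √(G·m₁m₂/F).
F = 0.0270 lbf = 0.1201 N; m₁ = 6.11×10^10 kg; m₂ = 4.26×10^6 t = 4.260×10^9 kg; G = 6.674×10^-11 N·m²/kg².
r = 3.803×10^5 m
3.803×10^5 m × (1 mi / 1609 m) = 236.3 mi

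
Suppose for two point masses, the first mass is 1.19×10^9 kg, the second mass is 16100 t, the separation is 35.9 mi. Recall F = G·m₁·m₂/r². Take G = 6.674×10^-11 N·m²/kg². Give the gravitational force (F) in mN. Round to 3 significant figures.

0.383 mN

From Newton's law of gravitation: F = Gm₁m₂/r².
m₁ = 1.19×10^9 kg; m₂ = 16100 t = 1.610×10^7 kg; r = 35.9 mi = 57775 m; G = 6.674×10^-11 N·m²/kg².
F = 3.831×10^-4 N
3.831×10^-4 N × (1 mN / 0.001000 N) = 0.3831 mN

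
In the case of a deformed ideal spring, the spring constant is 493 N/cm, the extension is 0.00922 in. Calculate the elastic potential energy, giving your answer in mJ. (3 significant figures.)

U is given directly by: U = ½kx².
k = 493 N/cm = 49300 N/m; x = 0.00922 in = 2.342×10^-4 m.
U = 0.001352 J
0.001352 J × (1 mJ / 0.001000 J) = 1.352 mJ

1.35 mJ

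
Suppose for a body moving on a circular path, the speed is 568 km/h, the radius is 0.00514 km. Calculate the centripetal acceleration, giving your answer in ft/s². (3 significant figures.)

a is given directly by: a = v²/r.
v = 568 km/h = 157.8 m/s; r = 0.00514 km = 5.140 m.
a = 4843 m/s²
4843 m/s² × (1 ft/s² / 0.3048 m/s²) = 15890 ft/s²

15900 ft/s²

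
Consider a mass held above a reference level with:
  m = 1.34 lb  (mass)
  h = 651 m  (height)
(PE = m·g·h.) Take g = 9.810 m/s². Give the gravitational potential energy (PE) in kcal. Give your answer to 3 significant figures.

Directly: PE = mgh.
m = 1.34 lb = 0.6078 kg; h = 651 m; g = 9.810 m/s².
PE = 3882 J  (the unit combination reduces to kg·m²/s² = J)
3882 J × (1 kcal / 4184 J) = 0.9277 kcal

0.928 kcal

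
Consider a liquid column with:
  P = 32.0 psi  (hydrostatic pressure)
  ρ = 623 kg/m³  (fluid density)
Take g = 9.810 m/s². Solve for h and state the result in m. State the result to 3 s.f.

36.1 m

Solving P = ρ·g·h for h: h = P/(ρ·g).
P = 32.0 psi = 2.206×10^5 Pa; ρ = 623 kg/m³; g = 9.810 m/s².
h = 36.10 m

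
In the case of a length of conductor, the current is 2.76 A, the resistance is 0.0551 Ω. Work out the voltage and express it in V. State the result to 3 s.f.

0.152 V

Directly: V = IR.
I = 2.76 A; R = 0.0551 Ω.
V = 0.1521 V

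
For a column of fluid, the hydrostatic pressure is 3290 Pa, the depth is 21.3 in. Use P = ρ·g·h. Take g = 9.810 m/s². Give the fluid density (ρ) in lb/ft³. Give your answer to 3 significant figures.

Solving P = ρ·g·h for ρ: ρ = P/(g·h).
P = 3290 Pa; h = 21.3 in = 0.5410 m; g = 9.810 m/s².
ρ = 619.9 kg/m³
619.9 kg/m³ × (1 lb/ft³ / 16.02 kg/m³) = 38.70 lb/ft³

38.7 lb/ft³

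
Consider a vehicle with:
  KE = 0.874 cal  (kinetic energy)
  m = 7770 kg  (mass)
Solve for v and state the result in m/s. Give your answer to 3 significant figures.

Solving KE = ½mv² for v: v = √(2·KE/m).
KE = 0.874 cal = 3.657 J; m = 7770 kg.
v = 0.03068 m/s

0.0307 m/s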